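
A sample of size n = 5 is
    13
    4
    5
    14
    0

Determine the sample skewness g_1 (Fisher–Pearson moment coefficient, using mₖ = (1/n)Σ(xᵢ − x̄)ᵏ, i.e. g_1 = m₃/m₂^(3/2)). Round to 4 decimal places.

x̄ = (13 + 4 + 5 + 14 + 0) / 5 = 7.2000
deviations (xᵢ − x̄): 5.8000, -3.2000, -2.2000, 6.8000, -7.2000
Σ(xᵢ − x̄)² = 146.8000 ⇒ m₂ = 146.8000/5 = 29.36000
Σ(xᵢ − x̄)³ = 92.8800 ⇒ m₃ = 92.8800/5 = 18.57600
m₂^(3/2) = 29.36000^(1.5) = 159.08677
g_1 = m₃ / m₂^(3/2) = 18.57600 / 159.08677 ≈ 0.1168

0.1168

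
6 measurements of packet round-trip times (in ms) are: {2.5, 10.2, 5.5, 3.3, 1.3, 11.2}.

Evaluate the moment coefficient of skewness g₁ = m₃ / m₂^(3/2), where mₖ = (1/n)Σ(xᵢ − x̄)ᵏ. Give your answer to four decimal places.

x̄ = (2.5 + 10.2 + 5.5 + 3.3 + 1.3 + 11.2) / 6 = 5.6667
deviations (xᵢ − x̄): -3.1667, 4.5333, -0.1667, -2.3667, -4.3667, 5.5333
Σ(xᵢ − x̄)² = 85.8933 ⇒ m₂ = 85.8933/6 = 14.31556
Σ(xᵢ − x̄)³ = 134.3056 ⇒ m₃ = 134.3056/6 = 22.38426
m₂^(3/2) = 14.31556^(1.5) = 54.16420
g₁ = m₃ / m₂^(3/2) = 22.38426 / 54.16420 ≈ 0.4133

0.4133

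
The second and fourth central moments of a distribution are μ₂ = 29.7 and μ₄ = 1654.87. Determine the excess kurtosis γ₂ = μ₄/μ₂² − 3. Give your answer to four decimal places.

μ₂² = 29.7² = 882.09000
μ₄/μ₂² = 1654.87 / 882.09000 = 1.87608
γ₂ = 1.87608 − 3 ≈ -1.1239

-1.1239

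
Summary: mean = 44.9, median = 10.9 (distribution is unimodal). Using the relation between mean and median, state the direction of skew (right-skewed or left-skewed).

mean − median = 44.9 − 10.9 = 34.0
mean > median ⇒ the longer tail is on the right ⇒ right-skewed (positively skewed).

right-skewed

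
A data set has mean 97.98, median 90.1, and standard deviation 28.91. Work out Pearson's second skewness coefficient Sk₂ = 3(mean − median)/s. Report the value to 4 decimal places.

0.8177

Sk₂ = 3(97.98 − 90.1) / 28.91 = 3 × 7.8800 / 28.91
    = 23.6400 / 28.91 ≈ 0.8177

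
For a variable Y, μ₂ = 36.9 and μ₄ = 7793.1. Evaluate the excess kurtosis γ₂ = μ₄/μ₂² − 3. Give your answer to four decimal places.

μ₂² = 36.9² = 1361.61000
μ₄/μ₂² = 7793.1 / 1361.61000 = 5.72345
γ₂ = 5.72345 − 3 ≈ 2.7234

2.7234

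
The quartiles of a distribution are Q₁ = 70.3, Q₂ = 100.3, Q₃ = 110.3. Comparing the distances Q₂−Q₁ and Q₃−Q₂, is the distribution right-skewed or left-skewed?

left-skewed

Q₂ − Q₁ = 30.0;  Q₃ − Q₂ = 10.0
Q₂ − Q₁ > Q₃ − Q₂ ⇒ the lower half is more spread out ⇒ left-skewed.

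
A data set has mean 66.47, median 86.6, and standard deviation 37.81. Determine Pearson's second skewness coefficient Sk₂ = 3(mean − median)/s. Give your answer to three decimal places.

Sk₂ = 3(66.47 − 86.6) / 37.81 = 3 × -20.1300 / 37.81
    = -60.3900 / 37.81 ≈ -1.597

-1.597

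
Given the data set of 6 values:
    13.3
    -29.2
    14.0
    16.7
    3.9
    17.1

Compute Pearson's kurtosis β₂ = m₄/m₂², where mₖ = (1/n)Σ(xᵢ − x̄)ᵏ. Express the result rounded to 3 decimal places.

x̄ = 5.9667
Σ(xᵢ − x̄)² = 1598.4333 ⇒ m₂ = 266.40556
Σ(xᵢ − x̄)⁴ = 1565124.0772 ⇒ m₄ = 260854.01286
m₂² = 70971.92003
β₂ = m₄/m₂² = 260854.01286 / 70971.92003 ≈ 3.675

3.675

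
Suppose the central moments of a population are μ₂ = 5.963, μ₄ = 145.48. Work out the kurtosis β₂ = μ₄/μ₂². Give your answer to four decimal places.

μ₂² = 5.963² = 35.55737
μ₄/μ₂² = 145.48 / 35.55737 = 4.09142
β₂ ≈ 4.0914

4.0914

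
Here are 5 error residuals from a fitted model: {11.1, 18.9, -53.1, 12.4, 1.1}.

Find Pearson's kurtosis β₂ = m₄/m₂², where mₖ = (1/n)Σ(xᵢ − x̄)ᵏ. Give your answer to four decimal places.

3.0144

x̄ = -1.9200
Σ(xᵢ − x̄)² = 3436.5680 ⇒ m₂ = 687.31360
Σ(xᵢ − x̄)⁴ = 7119985.8023 ⇒ m₄ = 1423997.16047
m₂² = 472399.98474
β₂ = m₄/m₂² = 1423997.16047 / 472399.98474 ≈ 3.0144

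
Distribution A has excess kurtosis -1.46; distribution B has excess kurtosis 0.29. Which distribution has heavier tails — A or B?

Higher excess kurtosis ⇒ heavier tails relative to the normal distribution.
-1.46 vs 0.29: the larger is 0.29, so B has heavier tails. (B is leptokurtic — heavier-than-normal tails; the other is platykurtic.)

B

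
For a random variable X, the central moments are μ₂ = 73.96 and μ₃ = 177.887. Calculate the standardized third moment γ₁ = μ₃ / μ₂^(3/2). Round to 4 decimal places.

σ = √μ₂ = √73.96 = 8.60000
σ³ = μ₂^(3/2) = 636.05600
γ₁ = μ₃/σ³ = 177.887 / 636.05600 ≈ 0.2797

0.2797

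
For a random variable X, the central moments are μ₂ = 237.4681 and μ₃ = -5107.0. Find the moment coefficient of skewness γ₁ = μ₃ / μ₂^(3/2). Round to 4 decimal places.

σ = √μ₂ = √237.4681 = 15.41000
σ³ = μ₂^(3/2) = 3659.38342
γ₁ = μ₃/σ³ = -5107.0 / 3659.38342 ≈ -1.3956

-1.3956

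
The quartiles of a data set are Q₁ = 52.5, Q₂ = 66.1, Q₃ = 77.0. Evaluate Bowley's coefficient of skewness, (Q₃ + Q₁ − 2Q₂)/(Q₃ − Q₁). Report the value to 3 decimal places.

-0.110

numerator: Q₃ + Q₁ − 2Q₂ = 77.0 + 52.5 − 2×66.1 = -2.7000
denominator: Q₃ − Q₁ = 77.0 − 52.5 = 24.5000
Bowley skewness = -2.7000 / 24.5000 ≈ -0.110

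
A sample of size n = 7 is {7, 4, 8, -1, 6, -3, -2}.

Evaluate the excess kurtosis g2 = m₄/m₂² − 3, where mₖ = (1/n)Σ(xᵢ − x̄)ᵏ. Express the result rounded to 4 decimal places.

x̄ = 2.7143
Σ(xᵢ − x̄)² = 127.4286 ⇒ m₂ = 18.20408
Σ(xᵢ − x̄)⁴ = 2987.6968 ⇒ m₄ = 426.81383
m₂² = 331.38859
g2 = m₄/m₂² − 3 = 1.28796 − 3 ≈ -1.7120

-1.7120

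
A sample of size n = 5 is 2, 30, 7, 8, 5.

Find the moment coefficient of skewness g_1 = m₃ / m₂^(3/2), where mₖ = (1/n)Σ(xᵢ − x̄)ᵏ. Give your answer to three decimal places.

1.340

x̄ = (2 + 30 + 7 + 8 + 5) / 5 = 10.4000
deviations (xᵢ − x̄): -8.4000, 19.6000, -3.4000, -2.4000, -5.4000
Σ(xᵢ − x̄)² = 501.2000 ⇒ m₂ = 501.2000/5 = 100.24000
Σ(xᵢ − x̄)³ = 6726.2400 ⇒ m₃ = 6726.2400/5 = 1345.24800
m₂^(3/2) = 100.24000^(1.5) = 1003.60216
g_1 = m₃ / m₂^(3/2) = 1345.24800 / 1003.60216 ≈ 1.340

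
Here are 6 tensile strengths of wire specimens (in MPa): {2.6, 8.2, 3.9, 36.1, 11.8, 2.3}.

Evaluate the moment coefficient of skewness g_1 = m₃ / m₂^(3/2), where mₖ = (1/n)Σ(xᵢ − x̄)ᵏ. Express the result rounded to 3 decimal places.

1.487

x̄ = (2.6 + 8.2 + 3.9 + 36.1 + 11.8 + 2.3) / 6 = 10.8167
deviations (xᵢ − x̄): -8.2167, -2.6167, -6.9167, 25.2833, 0.9833, -8.5167
Σ(xᵢ − x̄)² = 834.9483 ⇒ m₂ = 834.9483/6 = 139.15806
Σ(xᵢ − x̄)³ = 14641.9516 ⇒ m₃ = 14641.9516/6 = 2440.32526
m₂^(3/2) = 139.15806^(1.5) = 1641.58180
g_1 = m₃ / m₂^(3/2) = 2440.32526 / 1641.58180 ≈ 1.487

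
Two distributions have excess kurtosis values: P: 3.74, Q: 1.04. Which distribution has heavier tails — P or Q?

P

Higher excess kurtosis ⇒ heavier tails relative to the normal distribution.
3.74 vs 1.04: the larger is 3.74, so P has heavier tails.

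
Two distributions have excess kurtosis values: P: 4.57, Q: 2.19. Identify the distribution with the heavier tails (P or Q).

P

Higher excess kurtosis ⇒ heavier tails relative to the normal distribution.
4.57 vs 2.19: the larger is 4.57, so P has heavier tails.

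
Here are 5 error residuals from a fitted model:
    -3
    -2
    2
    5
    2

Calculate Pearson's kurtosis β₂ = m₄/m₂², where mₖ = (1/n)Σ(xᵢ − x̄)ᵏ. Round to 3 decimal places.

x̄ = 0.8000
Σ(xᵢ − x̄)² = 42.8000 ⇒ m₂ = 8.56000
Σ(xᵢ − x̄)⁴ = 585.2960 ⇒ m₄ = 117.05920
m₂² = 73.27360
β₂ = m₄/m₂² = 117.05920 / 73.27360 ≈ 1.598

1.598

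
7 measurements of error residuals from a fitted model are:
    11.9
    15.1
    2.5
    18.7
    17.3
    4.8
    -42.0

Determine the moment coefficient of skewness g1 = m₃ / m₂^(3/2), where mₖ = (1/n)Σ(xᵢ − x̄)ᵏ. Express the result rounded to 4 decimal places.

x̄ = (11.9 + 15.1 + 2.5 + 18.7 + 17.3 + 4.8 - 42.0) / 7 = 4.0429
deviations (xᵢ − x̄): 7.8571, 11.0571, -1.5429, 14.6571, 13.2571, 0.7571, -46.0429
Σ(xᵢ − x̄)² = 2697.4771 ⇒ m₂ = 2697.4771/7 = 385.35388
Σ(xᵢ − x̄)³ = -90295.8520 ⇒ m₃ = -90295.8520/7 = -12899.40743
m₂^(3/2) = 385.35388^(1.5) = 7564.66326
g1 = m₃ / m₂^(3/2) = -12899.40743 / 7564.66326 ≈ -1.7052

-1.7052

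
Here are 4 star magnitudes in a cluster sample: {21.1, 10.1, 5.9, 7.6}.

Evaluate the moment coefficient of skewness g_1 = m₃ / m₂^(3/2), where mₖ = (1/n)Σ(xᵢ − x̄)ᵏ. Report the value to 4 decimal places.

x̄ = (21.1 + 10.1 + 5.9 + 7.6) / 4 = 11.1750
deviations (xᵢ − x̄): 9.9250, -1.0750, -5.2750, -3.5750
Σ(xᵢ − x̄)² = 140.2675 ⇒ m₂ = 140.2675/4 = 35.06688
Σ(xᵢ − x̄)³ = 783.9551 ⇒ m₃ = 783.9551/4 = 195.98878
m₂^(3/2) = 35.06688^(1.5) = 207.65653
g_1 = m₃ / m₂^(3/2) = 195.98878 / 207.65653 ≈ 0.9438

0.9438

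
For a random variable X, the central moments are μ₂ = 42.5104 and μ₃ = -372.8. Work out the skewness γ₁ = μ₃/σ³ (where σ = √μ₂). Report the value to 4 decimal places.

σ = √μ₂ = √42.5104 = 6.52000
σ³ = μ₂^(3/2) = 277.16781
γ₁ = μ₃/σ³ = -372.8 / 277.16781 ≈ -1.3450

-1.3450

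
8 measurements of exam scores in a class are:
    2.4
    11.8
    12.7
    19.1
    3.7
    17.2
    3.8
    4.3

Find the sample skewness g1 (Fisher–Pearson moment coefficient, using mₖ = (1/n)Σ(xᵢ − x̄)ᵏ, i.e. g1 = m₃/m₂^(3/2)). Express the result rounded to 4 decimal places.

x̄ = (2.4 + 11.8 + 12.7 + 19.1 + 3.7 + 17.2 + 3.8 + 4.3) / 8 = 9.3750
deviations (xᵢ − x̄): -6.9750, 2.4250, 3.3250, 9.7250, -5.6750, 7.8250, -5.5750, -5.0750
Σ(xᵢ − x̄)² = 310.4350 ⇒ m₂ = 310.4350/8 = 38.80438
Σ(xᵢ − x̄)³ = 623.8088 ⇒ m₃ = 623.8088/8 = 77.97609
m₂^(3/2) = 38.80438^(1.5) = 241.72471
g1 = m₃ / m₂^(3/2) = 77.97609 / 241.72471 ≈ 0.3226

0.3226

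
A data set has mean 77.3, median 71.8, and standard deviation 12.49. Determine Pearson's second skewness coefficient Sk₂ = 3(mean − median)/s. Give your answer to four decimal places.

1.3211

Sk₂ = 3(77.3 − 71.8) / 12.49 = 3 × 5.5000 / 12.49
    = 16.5000 / 12.49 ≈ 1.3211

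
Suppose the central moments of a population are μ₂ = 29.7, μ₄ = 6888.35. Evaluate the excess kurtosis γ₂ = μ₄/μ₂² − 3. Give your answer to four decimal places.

4.8091

μ₂² = 29.7² = 882.09000
μ₄/μ₂² = 6888.35 / 882.09000 = 7.80912
γ₂ = 7.80912 − 3 ≈ 4.8091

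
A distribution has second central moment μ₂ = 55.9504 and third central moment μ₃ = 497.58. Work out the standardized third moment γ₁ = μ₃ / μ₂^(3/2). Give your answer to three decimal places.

1.189

σ = √μ₂ = √55.9504 = 7.48000
σ³ = μ₂^(3/2) = 418.50899
γ₁ = μ₃/σ³ = 497.58 / 418.50899 ≈ 1.189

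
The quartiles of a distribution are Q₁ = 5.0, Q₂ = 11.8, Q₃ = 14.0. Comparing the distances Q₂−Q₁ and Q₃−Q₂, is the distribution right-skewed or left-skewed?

left-skewed

Q₂ − Q₁ = 6.8;  Q₃ − Q₂ = 2.2
Q₂ − Q₁ > Q₃ − Q₂ ⇒ the lower half is more spread out ⇒ left-skewed.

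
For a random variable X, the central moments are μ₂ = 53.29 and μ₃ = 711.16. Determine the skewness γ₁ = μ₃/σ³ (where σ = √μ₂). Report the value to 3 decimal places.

σ = √μ₂ = √53.29 = 7.30000
σ³ = μ₂^(3/2) = 389.01700
γ₁ = μ₃/σ³ = 711.16 / 389.01700 ≈ 1.828

1.828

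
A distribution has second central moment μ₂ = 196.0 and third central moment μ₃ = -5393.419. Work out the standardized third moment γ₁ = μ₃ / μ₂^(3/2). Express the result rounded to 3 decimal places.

σ = √μ₂ = √196.0 = 14.00000
σ³ = μ₂^(3/2) = 2744.00000
γ₁ = μ₃/σ³ = -5393.419 / 2744.00000 ≈ -1.966

-1.966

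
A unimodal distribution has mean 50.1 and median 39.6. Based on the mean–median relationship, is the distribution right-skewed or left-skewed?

mean − median = 50.1 − 39.6 = 10.5
mean > median ⇒ the longer tail is on the right ⇒ right-skewed (positively skewed).

right-skewed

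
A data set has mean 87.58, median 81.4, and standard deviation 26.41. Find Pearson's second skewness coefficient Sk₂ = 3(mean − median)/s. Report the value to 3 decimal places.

Sk₂ = 3(87.58 − 81.4) / 26.41 = 3 × 6.1800 / 26.41
    = 18.5400 / 26.41 ≈ 0.702

0.702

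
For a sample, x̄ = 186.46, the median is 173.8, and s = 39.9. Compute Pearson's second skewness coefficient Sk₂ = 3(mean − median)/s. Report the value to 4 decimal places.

Sk₂ = 3(186.46 − 173.8) / 39.9 = 3 × 12.6600 / 39.9
    = 37.9800 / 39.9 ≈ 0.9519

0.9519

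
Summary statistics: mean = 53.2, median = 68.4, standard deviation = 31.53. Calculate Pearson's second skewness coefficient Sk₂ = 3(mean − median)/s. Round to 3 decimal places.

-1.446

Sk₂ = 3(53.2 − 68.4) / 31.53 = 3 × -15.2000 / 31.53
    = -45.6000 / 31.53 ≈ -1.446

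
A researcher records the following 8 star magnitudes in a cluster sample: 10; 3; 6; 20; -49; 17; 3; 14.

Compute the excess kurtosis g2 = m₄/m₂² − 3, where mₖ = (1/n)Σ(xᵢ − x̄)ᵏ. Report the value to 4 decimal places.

x̄ = 3.0000
Σ(xᵢ − x̄)² = 3368.0000 ⇒ m₂ = 421.00000
Σ(xᵢ − x̄)⁴ = 7450676.0000 ⇒ m₄ = 931334.50000
m₂² = 177241.00000
g2 = m₄/m₂² − 3 = 5.25462 − 3 ≈ 2.2546

2.2546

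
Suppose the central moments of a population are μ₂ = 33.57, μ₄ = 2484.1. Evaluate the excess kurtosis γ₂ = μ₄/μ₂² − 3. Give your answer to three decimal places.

-0.796

μ₂² = 33.57² = 1126.94490
μ₄/μ₂² = 2484.1 / 1126.94490 = 2.20428
γ₂ = 2.20428 − 3 ≈ -0.796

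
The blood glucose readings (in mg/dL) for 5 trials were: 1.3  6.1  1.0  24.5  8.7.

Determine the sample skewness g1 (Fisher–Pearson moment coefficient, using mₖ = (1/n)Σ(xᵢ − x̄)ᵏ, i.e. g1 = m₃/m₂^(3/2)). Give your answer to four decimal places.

1.0967

x̄ = (1.3 + 6.1 + 1.0 + 24.5 + 8.7) / 5 = 8.3200
deviations (xᵢ − x̄): -7.0200, -2.2200, -7.3200, 16.1800, 0.3800
Σ(xᵢ − x̄)² = 369.7280 ⇒ m₂ = 369.7280/5 = 73.94560
Σ(xᵢ − x̄)³ = 3486.7433 ⇒ m₃ = 3486.7433/5 = 697.34866
m₂^(3/2) = 73.94560^(1.5) = 635.87025
g1 = m₃ / m₂^(3/2) = 697.34866 / 635.87025 ≈ 1.0967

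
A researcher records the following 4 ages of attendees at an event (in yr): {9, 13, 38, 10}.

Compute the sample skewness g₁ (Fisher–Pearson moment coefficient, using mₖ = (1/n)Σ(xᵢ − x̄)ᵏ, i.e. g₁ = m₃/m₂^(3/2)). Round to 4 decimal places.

x̄ = (9 + 13 + 38 + 10) / 4 = 17.5000
deviations (xᵢ − x̄): -8.5000, -4.5000, 20.5000, -7.5000
Σ(xᵢ − x̄)² = 569.0000 ⇒ m₂ = 569.0000/4 = 142.25000
Σ(xᵢ − x̄)³ = 7488.0000 ⇒ m₃ = 7488.0000/4 = 1872.00000
m₂^(3/2) = 142.25000^(1.5) = 1696.59590
g₁ = m₃ / m₂^(3/2) = 1872.00000 / 1696.59590 ≈ 1.1034

1.1034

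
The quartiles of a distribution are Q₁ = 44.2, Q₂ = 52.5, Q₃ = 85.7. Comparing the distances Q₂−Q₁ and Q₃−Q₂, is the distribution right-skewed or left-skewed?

Q₂ − Q₁ = 8.3;  Q₃ − Q₂ = 33.2
Q₃ − Q₂ > Q₂ − Q₁ ⇒ the upper half is more spread out ⇒ right-skewed.

right-skewed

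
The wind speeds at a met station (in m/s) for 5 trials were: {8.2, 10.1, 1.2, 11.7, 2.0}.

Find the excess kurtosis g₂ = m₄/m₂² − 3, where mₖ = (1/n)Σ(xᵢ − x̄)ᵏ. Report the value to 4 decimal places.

x̄ = 6.6400
Σ(xᵢ − x̄)² = 91.1320 ⇒ m₂ = 18.22640
Σ(xᵢ − x̄)⁴ = 2144.0908 ⇒ m₄ = 428.81816
m₂² = 332.20166
g₂ = m₄/m₂² − 3 = 1.29084 − 3 ≈ -1.7092

-1.7092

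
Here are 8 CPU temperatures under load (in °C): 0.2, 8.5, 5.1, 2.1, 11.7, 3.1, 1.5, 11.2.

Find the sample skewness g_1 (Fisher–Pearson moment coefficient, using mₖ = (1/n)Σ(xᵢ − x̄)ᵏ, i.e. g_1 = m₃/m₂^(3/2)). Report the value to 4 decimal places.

x̄ = (0.2 + 8.5 + 5.1 + 2.1 + 11.7 + 3.1 + 1.5 + 11.2) / 8 = 5.4250
deviations (xᵢ − x̄): -5.2250, 3.0750, -0.3250, -3.3250, 6.2750, -2.3250, -3.9250, 5.7750
Σ(xᵢ − x̄)² = 141.4550 ⇒ m₂ = 141.4550/8 = 17.68187
Σ(xᵢ − x̄)³ = 216.2827 ⇒ m₃ = 216.2827/8 = 27.03534
m₂^(3/2) = 17.68187^(1.5) = 74.35197
g_1 = m₃ / m₂^(3/2) = 27.03534 / 74.35197 ≈ 0.3636

0.3636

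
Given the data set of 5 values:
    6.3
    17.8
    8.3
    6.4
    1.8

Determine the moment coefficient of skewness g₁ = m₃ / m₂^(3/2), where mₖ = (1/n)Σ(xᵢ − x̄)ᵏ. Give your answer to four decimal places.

x̄ = (6.3 + 17.8 + 8.3 + 6.4 + 1.8) / 5 = 8.1200
deviations (xᵢ − x̄): -1.8200, 9.6800, 0.1800, -1.7200, -6.3200
Σ(xᵢ − x̄)² = 139.9480 ⇒ m₂ = 139.9480/5 = 27.98960
Σ(xᵢ − x̄)³ = 643.4921 ⇒ m₃ = 643.4921/5 = 128.69842
m₂^(3/2) = 27.98960^(1.5) = 148.07953
g₁ = m₃ / m₂^(3/2) = 128.69842 / 148.07953 ≈ 0.8691

0.8691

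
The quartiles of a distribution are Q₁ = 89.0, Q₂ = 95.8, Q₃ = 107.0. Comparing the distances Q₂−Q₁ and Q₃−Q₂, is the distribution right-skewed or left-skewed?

right-skewed

Q₂ − Q₁ = 6.8;  Q₃ − Q₂ = 11.2
Q₃ − Q₂ > Q₂ − Q₁ ⇒ the upper half is more spread out ⇒ right-skewed.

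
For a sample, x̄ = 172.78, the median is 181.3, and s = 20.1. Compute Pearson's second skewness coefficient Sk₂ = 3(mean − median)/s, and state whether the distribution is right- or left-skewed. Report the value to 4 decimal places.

-1.2716, left-skewed

Sk₂ = 3(172.78 − 181.3) / 20.1 = 3 × -8.5200 / 20.1
    = -25.5600 / 20.1 ≈ -1.2716
Sk₂ < 0 ⇒ mean < median ⇒ left-skewed (negative skew).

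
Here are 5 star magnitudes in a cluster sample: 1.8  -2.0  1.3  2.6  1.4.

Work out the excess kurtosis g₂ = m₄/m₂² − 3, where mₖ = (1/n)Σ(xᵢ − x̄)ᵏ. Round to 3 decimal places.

x̄ = 1.0200
Σ(xᵢ − x̄)² = 12.4480 ⇒ m₂ = 2.48960
Σ(xᵢ − x̄)⁴ = 89.8109 ⇒ m₄ = 17.96217
m₂² = 6.19811
g₂ = m₄/m₂² − 3 = 2.89801 − 3 ≈ -0.102

-0.102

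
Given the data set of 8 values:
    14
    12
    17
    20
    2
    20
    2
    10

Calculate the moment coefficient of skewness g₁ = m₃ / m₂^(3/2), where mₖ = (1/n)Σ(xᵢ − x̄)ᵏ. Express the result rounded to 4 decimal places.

x̄ = (14 + 12 + 17 + 20 + 2 + 20 + 2 + 10) / 8 = 12.1250
deviations (xᵢ − x̄): 1.8750, -0.1250, 4.8750, 7.8750, -10.1250, 7.8750, -10.1250, -2.1250
Σ(xᵢ − x̄)² = 360.8750 ⇒ m₂ = 360.8750/8 = 45.10938
Σ(xᵢ − x̄)³ = -986.3438 ⇒ m₃ = -986.3438/8 = -123.29297
m₂^(3/2) = 45.10938^(1.5) = 302.97041
g₁ = m₃ / m₂^(3/2) = -123.29297 / 302.97041 ≈ -0.4069

-0.4069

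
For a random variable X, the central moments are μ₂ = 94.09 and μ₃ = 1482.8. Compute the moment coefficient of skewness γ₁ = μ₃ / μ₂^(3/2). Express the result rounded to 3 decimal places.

1.625

σ = √μ₂ = √94.09 = 9.70000
σ³ = μ₂^(3/2) = 912.67300
γ₁ = μ₃/σ³ = 1482.8 / 912.67300 ≈ 1.625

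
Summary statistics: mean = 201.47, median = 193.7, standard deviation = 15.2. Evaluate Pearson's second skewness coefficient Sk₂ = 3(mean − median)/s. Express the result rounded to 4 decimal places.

1.5336

Sk₂ = 3(201.47 − 193.7) / 15.2 = 3 × 7.7700 / 15.2
    = 23.3100 / 15.2 ≈ 1.5336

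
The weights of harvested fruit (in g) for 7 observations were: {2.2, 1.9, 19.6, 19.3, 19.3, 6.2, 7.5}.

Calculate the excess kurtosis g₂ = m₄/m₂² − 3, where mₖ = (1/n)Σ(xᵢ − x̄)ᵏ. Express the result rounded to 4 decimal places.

x̄ = 10.8571
Σ(xᵢ − x̄)² = 407.1371 ⇒ m₂ = 58.16245
Σ(xᵢ − x̄)⁴ = 28656.1733 ⇒ m₄ = 4093.73904
m₂² = 3382.87047
g₂ = m₄/m₂² − 3 = 1.21014 − 3 ≈ -1.7899

-1.7899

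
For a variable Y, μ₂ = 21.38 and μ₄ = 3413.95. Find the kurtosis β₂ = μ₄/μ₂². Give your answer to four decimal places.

μ₂² = 21.38² = 457.10440
μ₄/μ₂² = 3413.95 / 457.10440 = 7.46864
β₂ ≈ 7.4686

7.4686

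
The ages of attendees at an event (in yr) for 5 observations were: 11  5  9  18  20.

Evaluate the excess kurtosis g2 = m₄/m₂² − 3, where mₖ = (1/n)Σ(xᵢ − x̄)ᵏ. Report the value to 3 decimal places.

-1.511

x̄ = 12.6000
Σ(xᵢ − x̄)² = 157.2000 ⇒ m₂ = 31.44000
Σ(xᵢ − x̄)⁴ = 7359.6960 ⇒ m₄ = 1471.93920
m₂² = 988.47360
g2 = m₄/m₂² − 3 = 1.48910 − 3 ≈ -1.511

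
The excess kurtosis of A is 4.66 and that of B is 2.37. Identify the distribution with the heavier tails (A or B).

A

Higher excess kurtosis ⇒ heavier tails relative to the normal distribution.
4.66 vs 2.37: the larger is 4.66, so A has heavier tails.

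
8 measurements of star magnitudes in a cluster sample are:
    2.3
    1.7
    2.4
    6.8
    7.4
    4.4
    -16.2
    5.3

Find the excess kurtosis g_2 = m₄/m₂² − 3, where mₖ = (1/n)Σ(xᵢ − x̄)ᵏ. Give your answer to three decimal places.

x̄ = 1.7625
Σ(xᵢ − x̄)² = 399.9787 ⇒ m₂ = 49.99734
Σ(xᵢ − x̄)⁴ = 105963.1878 ⇒ m₄ = 13245.39848
m₂² = 2499.73438
g_2 = m₄/m₂² − 3 = 5.29872 − 3 ≈ 2.299

2.299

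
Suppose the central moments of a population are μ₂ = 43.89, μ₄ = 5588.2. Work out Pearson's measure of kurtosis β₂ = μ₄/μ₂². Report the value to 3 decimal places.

2.901

μ₂² = 43.89² = 1926.33210
μ₄/μ₂² = 5588.2 / 1926.33210 = 2.90095
β₂ ≈ 2.901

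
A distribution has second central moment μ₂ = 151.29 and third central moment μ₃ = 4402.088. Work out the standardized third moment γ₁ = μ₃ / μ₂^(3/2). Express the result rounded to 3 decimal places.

σ = √μ₂ = √151.29 = 12.30000
σ³ = μ₂^(3/2) = 1860.86700
γ₁ = μ₃/σ³ = 4402.088 / 1860.86700 ≈ 2.366

2.366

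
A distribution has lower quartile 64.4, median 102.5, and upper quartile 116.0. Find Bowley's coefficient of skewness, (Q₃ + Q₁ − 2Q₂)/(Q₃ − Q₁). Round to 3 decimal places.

-0.477

numerator: Q₃ + Q₁ − 2Q₂ = 116.0 + 64.4 − 2×102.5 = -24.6000
denominator: Q₃ − Q₁ = 116.0 − 64.4 = 51.6000
Bowley skewness = -24.6000 / 51.6000 ≈ -0.477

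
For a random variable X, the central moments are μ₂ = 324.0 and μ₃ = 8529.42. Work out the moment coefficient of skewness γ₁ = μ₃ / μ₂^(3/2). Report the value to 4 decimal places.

σ = √μ₂ = √324.0 = 18.00000
σ³ = μ₂^(3/2) = 5832.00000
γ₁ = μ₃/σ³ = 8529.42 / 5832.00000 ≈ 1.4625

1.4625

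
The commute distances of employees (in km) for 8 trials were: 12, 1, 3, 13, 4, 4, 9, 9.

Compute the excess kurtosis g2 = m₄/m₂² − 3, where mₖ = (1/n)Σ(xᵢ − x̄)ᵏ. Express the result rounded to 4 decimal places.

-1.4687

x̄ = 6.8750
Σ(xᵢ − x̄)² = 138.8750 ⇒ m₂ = 17.35938
Σ(xᵢ − x̄)⁴ = 3691.5254 ⇒ m₄ = 461.44067
m₂² = 301.34790
g2 = m₄/m₂² − 3 = 1.53126 − 3 ≈ -1.4687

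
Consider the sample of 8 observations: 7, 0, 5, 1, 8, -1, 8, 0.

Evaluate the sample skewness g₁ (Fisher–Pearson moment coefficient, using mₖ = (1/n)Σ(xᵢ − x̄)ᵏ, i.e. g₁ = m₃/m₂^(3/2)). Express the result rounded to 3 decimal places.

x̄ = (7 + 0 + 5 + 1 + 8 - 1 + 8 + 0) / 8 = 3.5000
deviations (xᵢ − x̄): 3.5000, -3.5000, 1.5000, -2.5000, 4.5000, -4.5000, 4.5000, -3.5000
Σ(xᵢ − x̄)² = 106.0000 ⇒ m₂ = 106.0000/8 = 13.25000
Σ(xᵢ − x̄)³ = 36.0000 ⇒ m₃ = 36.0000/8 = 4.50000
m₂^(3/2) = 13.25000^(1.5) = 48.23073
g₁ = m₃ / m₂^(3/2) = 4.50000 / 48.23073 ≈ 0.093

0.093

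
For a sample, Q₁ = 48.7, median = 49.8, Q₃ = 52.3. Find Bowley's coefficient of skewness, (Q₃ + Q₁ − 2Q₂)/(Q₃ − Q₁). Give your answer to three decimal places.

numerator: Q₃ + Q₁ − 2Q₂ = 52.3 + 48.7 − 2×49.8 = 1.4000
denominator: Q₃ − Q₁ = 52.3 − 48.7 = 3.6000
Bowley skewness = 1.4000 / 3.6000 ≈ 0.389

0.389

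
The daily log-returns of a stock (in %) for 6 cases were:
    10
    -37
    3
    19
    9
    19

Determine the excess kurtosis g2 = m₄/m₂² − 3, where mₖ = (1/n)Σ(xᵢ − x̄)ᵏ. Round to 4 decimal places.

0.6037

x̄ = 3.8333
Σ(xᵢ − x̄)² = 2192.8333 ⇒ m₂ = 365.47222
Σ(xᵢ − x̄)⁴ = 2888077.8194 ⇒ m₄ = 481346.30324
m₂² = 133569.94522
g2 = m₄/m₂² − 3 = 3.60370 − 3 ≈ 0.6037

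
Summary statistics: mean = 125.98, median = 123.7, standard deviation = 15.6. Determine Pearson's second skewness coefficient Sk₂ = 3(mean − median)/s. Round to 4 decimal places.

0.4385

Sk₂ = 3(125.98 − 123.7) / 15.6 = 3 × 2.2800 / 15.6
    = 6.8400 / 15.6 ≈ 0.4385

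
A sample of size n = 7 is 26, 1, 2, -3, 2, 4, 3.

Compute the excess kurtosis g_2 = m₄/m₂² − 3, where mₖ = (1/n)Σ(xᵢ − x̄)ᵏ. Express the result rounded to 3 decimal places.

x̄ = 5.0000
Σ(xᵢ − x̄)² = 544.0000 ⇒ m₂ = 77.71429
Σ(xᵢ − x̄)⁴ = 199012.0000 ⇒ m₄ = 28430.28571
m₂² = 6039.51020
g_2 = m₄/m₂² − 3 = 4.70738 − 3 ≈ 1.707

1.707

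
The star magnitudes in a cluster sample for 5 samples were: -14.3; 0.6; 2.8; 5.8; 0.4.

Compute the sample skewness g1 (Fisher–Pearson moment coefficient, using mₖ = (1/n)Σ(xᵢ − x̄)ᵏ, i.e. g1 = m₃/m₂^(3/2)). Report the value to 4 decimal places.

-1.1993

x̄ = (-14.3 + 0.6 + 2.8 + 5.8 + 0.4) / 5 = -0.9400
deviations (xᵢ − x̄): -13.3600, 1.5400, 3.7400, 6.7400, 1.3400
Σ(xᵢ − x̄)² = 242.0720 ⇒ m₂ = 242.0720/5 = 48.41440
Σ(xᵢ − x̄)³ = -2020.0670 ⇒ m₃ = -2020.0670/5 = -404.01341
m₂^(3/2) = 48.41440^(1.5) = 336.86961
g1 = m₃ / m₂^(3/2) = -404.01341 / 336.86961 ≈ -1.1993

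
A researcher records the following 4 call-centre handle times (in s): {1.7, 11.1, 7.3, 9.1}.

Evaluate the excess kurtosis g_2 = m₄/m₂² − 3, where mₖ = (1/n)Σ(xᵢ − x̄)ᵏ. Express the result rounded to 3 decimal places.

x̄ = 7.3000
Σ(xᵢ − x̄)² = 49.0400 ⇒ m₂ = 12.26000
Σ(xᵢ − x̄)⁴ = 1202.4608 ⇒ m₄ = 300.61520
m₂² = 150.30760
g_2 = m₄/m₂² − 3 = 2.00000 − 3 ≈ -1.000

-1.000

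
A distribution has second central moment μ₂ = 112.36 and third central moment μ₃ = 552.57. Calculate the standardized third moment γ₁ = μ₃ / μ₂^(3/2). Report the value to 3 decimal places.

0.464

σ = √μ₂ = √112.36 = 10.60000
σ³ = μ₂^(3/2) = 1191.01600
γ₁ = μ₃/σ³ = 552.57 / 1191.01600 ≈ 0.464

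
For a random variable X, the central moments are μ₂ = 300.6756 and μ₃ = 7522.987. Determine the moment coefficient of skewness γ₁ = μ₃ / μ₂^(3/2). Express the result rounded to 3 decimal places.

1.443

σ = √μ₂ = √300.6756 = 17.34000
σ³ = μ₂^(3/2) = 5213.71490
γ₁ = μ₃/σ³ = 7522.987 / 5213.71490 ≈ 1.443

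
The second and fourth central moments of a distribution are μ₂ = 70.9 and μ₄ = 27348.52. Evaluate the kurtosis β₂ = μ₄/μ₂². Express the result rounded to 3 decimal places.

5.441

μ₂² = 70.9² = 5026.81000
μ₄/μ₂² = 27348.52 / 5026.81000 = 5.44053
β₂ ≈ 5.441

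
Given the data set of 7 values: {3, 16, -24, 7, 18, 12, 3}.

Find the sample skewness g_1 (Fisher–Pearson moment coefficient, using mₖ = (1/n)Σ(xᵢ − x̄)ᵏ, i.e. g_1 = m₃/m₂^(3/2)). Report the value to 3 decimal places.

x̄ = (3 + 16 - 24 + 7 + 18 + 12 + 3) / 7 = 5.0000
deviations (xᵢ − x̄): -2.0000, 11.0000, -29.0000, 2.0000, 13.0000, 7.0000, -2.0000
Σ(xᵢ − x̄)² = 1192.0000 ⇒ m₂ = 1192.0000/7 = 170.28571
Σ(xᵢ − x̄)³ = -20526.0000 ⇒ m₃ = -20526.0000/7 = -2932.28571
m₂^(3/2) = 170.28571^(1.5) = 2222.11905
g_1 = m₃ / m₂^(3/2) = -2932.28571 / 2222.11905 ≈ -1.320

-1.320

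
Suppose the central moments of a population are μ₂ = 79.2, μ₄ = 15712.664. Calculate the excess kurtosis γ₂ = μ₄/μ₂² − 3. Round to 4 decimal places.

μ₂² = 79.2² = 6272.64000
μ₄/μ₂² = 15712.664 / 6272.64000 = 2.50495
γ₂ = 2.50495 − 3 ≈ -0.4950

-0.4950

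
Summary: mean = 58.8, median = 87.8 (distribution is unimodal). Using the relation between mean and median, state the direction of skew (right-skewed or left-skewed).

mean − median = 58.8 − 87.8 = -29.0
mean < median ⇒ the longer tail is on the left ⇒ left-skewed (negatively skewed).

left-skewed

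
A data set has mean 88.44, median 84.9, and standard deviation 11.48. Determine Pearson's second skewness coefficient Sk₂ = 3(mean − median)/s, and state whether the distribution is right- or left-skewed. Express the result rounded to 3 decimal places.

0.925, right-skewed

Sk₂ = 3(88.44 − 84.9) / 11.48 = 3 × 3.5400 / 11.48
    = 10.6200 / 11.48 ≈ 0.925
Sk₂ > 0 ⇒ mean > median ⇒ right-skewed (positive skew).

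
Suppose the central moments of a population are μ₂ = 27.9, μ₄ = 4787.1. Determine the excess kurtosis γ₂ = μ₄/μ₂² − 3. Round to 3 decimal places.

μ₂² = 27.9² = 778.41000
μ₄/μ₂² = 4787.1 / 778.41000 = 6.14984
γ₂ = 6.14984 − 3 ≈ 3.150

3.150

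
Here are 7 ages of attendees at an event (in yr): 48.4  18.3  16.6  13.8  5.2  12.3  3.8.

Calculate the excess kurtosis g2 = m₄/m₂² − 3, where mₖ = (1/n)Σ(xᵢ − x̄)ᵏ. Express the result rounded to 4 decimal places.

x̄ = 16.9143
Σ(xᵢ − x̄)² = 1333.5686 ⇒ m₂ = 190.50980
Σ(xᵢ − x̄)⁴ = 1031735.5493 ⇒ m₄ = 147390.79275
m₂² = 36293.98234
g2 = m₄/m₂² − 3 = 4.06103 − 3 ≈ 1.0610

1.0610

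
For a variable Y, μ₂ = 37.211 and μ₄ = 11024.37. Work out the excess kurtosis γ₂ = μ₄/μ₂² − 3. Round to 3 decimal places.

μ₂² = 37.211² = 1384.65852
μ₄/μ₂² = 11024.37 / 1384.65852 = 7.96180
γ₂ = 7.96180 − 3 ≈ 4.962

4.962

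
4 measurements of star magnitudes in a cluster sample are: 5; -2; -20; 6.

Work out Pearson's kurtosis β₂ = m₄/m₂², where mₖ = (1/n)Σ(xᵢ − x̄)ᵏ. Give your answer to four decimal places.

x̄ = -2.7500
Σ(xᵢ − x̄)² = 434.7500 ⇒ m₂ = 108.68750
Σ(xᵢ − x̄)⁴ = 98013.0781 ⇒ m₄ = 24503.26953
m₂² = 11812.97266
β₂ = m₄/m₂² = 24503.26953 / 11812.97266 ≈ 2.0743

2.0743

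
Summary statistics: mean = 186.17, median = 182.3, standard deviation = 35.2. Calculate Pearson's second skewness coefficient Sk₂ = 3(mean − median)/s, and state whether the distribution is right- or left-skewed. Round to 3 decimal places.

0.330, right-skewed

Sk₂ = 3(186.17 − 182.3) / 35.2 = 3 × 3.8700 / 35.2
    = 11.6100 / 35.2 ≈ 0.330
Sk₂ > 0 ⇒ mean > median ⇒ right-skewed (positive skew).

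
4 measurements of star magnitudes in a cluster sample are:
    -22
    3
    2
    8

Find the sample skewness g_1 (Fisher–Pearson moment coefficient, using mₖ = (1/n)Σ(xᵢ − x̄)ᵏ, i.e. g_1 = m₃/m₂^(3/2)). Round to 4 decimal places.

x̄ = (-22 + 3 + 2 + 8) / 4 = -2.2500
deviations (xᵢ − x̄): -19.7500, 5.2500, 4.2500, 10.2500
Σ(xᵢ − x̄)² = 540.7500 ⇒ m₂ = 540.7500/4 = 135.18750
Σ(xᵢ − x̄)³ = -6405.3750 ⇒ m₃ = -6405.3750/4 = -1601.34375
m₂^(3/2) = 135.18750^(1.5) = 1571.82722
g_1 = m₃ / m₂^(3/2) = -1601.34375 / 1571.82722 ≈ -1.0188

-1.0188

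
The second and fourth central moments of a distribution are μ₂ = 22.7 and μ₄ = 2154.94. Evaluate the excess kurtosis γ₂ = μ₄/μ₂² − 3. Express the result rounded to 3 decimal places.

1.182

μ₂² = 22.7² = 515.29000
μ₄/μ₂² = 2154.94 / 515.29000 = 4.18199
γ₂ = 4.18199 − 3 ≈ 1.182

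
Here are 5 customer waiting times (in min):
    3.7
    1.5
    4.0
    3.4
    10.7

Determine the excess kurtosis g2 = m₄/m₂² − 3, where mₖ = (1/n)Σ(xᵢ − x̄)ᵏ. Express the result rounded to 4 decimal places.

-0.0630

x̄ = 4.6600
Σ(xᵢ − x̄)² = 49.4120 ⇒ m₂ = 9.88240
Σ(xᵢ − x̄)⁴ = 1434.1789 ⇒ m₄ = 286.83578
m₂² = 97.66183
g2 = m₄/m₂² − 3 = 2.93703 − 3 ≈ -0.0630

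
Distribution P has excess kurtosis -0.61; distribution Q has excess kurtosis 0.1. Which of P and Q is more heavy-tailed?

Q

Higher excess kurtosis ⇒ heavier tails relative to the normal distribution.
-0.61 vs 0.1: the larger is 0.1, so Q has heavier tails. (Q is leptokurtic — heavier-than-normal tails; the other is platykurtic.)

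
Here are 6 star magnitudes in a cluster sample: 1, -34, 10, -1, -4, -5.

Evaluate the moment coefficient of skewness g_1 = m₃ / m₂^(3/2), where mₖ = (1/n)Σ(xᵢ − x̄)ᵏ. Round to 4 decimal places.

-1.2495

x̄ = (1 - 34 + 10 - 1 - 4 - 5) / 6 = -5.5000
deviations (xᵢ − x̄): 6.5000, -28.5000, 15.5000, 4.5000, 1.5000, 0.5000
Σ(xᵢ − x̄)² = 1117.5000 ⇒ m₂ = 1117.5000/6 = 186.25000
Σ(xᵢ − x̄)³ = -19056.0000 ⇒ m₃ = -19056.0000/6 = -3176.00000
m₂^(3/2) = 186.25000^(1.5) = 2541.81783
g_1 = m₃ / m₂^(3/2) = -3176.00000 / 2541.81783 ≈ -1.2495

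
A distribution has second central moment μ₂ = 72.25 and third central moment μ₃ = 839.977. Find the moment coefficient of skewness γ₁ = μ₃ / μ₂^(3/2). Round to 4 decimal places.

1.3678

σ = √μ₂ = √72.25 = 8.50000
σ³ = μ₂^(3/2) = 614.12500
γ₁ = μ₃/σ³ = 839.977 / 614.12500 ≈ 1.3678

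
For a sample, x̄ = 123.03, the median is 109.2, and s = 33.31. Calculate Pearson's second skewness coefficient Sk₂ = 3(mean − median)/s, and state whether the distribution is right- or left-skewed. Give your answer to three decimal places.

1.246, right-skewed

Sk₂ = 3(123.03 − 109.2) / 33.31 = 3 × 13.8300 / 33.31
    = 41.4900 / 33.31 ≈ 1.246
Sk₂ > 0 ⇒ mean > median ⇒ right-skewed (positive skew).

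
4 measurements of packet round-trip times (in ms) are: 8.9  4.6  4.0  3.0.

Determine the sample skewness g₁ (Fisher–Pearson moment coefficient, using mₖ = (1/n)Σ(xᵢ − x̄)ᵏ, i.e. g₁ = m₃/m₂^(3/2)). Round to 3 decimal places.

0.932

x̄ = (8.9 + 4.6 + 4.0 + 3.0) / 4 = 5.1250
deviations (xᵢ − x̄): 3.7750, -0.5250, -1.1250, -2.1250
Σ(xᵢ − x̄)² = 20.3075 ⇒ m₂ = 20.3075/4 = 5.07688
Σ(xᵢ − x̄)³ = 42.6319 ⇒ m₃ = 42.6319/4 = 10.65797
m₂^(3/2) = 5.07688^(1.5) = 11.43918
g₁ = m₃ / m₂^(3/2) = 10.65797 / 11.43918 ≈ 0.932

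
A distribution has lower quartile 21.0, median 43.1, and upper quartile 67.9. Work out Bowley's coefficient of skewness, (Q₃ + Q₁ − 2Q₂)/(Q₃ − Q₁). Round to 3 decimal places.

numerator: Q₃ + Q₁ − 2Q₂ = 67.9 + 21.0 − 2×43.1 = 2.7000
denominator: Q₃ − Q₁ = 67.9 − 21.0 = 46.9000
Bowley skewness = 2.7000 / 46.9000 ≈ 0.058

0.058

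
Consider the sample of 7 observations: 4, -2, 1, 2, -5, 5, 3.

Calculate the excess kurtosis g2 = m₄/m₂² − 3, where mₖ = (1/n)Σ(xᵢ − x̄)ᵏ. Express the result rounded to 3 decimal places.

-0.724

x̄ = 1.1429
Σ(xᵢ − x̄)² = 74.8571 ⇒ m₂ = 10.69388
Σ(xᵢ − x̄)⁴ = 1821.8892 ⇒ m₄ = 260.26989
m₂² = 114.35902
g2 = m₄/m₂² − 3 = 2.27590 − 3 ≈ -0.724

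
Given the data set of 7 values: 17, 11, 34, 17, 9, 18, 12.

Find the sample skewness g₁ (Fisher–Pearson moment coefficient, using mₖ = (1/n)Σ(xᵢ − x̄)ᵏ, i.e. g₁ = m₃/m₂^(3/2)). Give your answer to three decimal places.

x̄ = (17 + 11 + 34 + 17 + 9 + 18 + 12) / 7 = 16.8571
deviations (xᵢ − x̄): 0.1429, -5.8571, 17.1429, 0.1429, -7.8571, 1.1429, -4.8571
Σ(xᵢ − x̄)² = 414.8571 ⇒ m₂ = 414.8571/7 = 59.26531
Σ(xᵢ − x̄)³ = 4238.8163 ⇒ m₃ = 4238.8163/7 = 605.54519
m₂^(3/2) = 59.26531^(1.5) = 456.24782
g₁ = m₃ / m₂^(3/2) = 605.54519 / 456.24782 ≈ 1.327

1.327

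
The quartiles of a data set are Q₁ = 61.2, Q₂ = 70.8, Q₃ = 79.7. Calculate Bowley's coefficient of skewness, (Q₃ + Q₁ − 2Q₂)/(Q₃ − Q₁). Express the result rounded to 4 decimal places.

numerator: Q₃ + Q₁ − 2Q₂ = 79.7 + 61.2 − 2×70.8 = -0.7000
denominator: Q₃ − Q₁ = 79.7 − 61.2 = 18.5000
Bowley skewness = -0.7000 / 18.5000 ≈ -0.0378

-0.0378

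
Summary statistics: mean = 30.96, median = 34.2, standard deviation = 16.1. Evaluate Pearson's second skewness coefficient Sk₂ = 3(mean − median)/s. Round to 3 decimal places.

Sk₂ = 3(30.96 − 34.2) / 16.1 = 3 × -3.2400 / 16.1
    = -9.7200 / 16.1 ≈ -0.604

-0.604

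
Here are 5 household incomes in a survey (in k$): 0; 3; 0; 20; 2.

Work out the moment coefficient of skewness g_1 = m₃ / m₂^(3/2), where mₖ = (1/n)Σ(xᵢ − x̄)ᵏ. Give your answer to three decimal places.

1.414

x̄ = (0 + 3 + 0 + 20 + 2) / 5 = 5.0000
deviations (xᵢ − x̄): -5.0000, -2.0000, -5.0000, 15.0000, -3.0000
Σ(xᵢ − x̄)² = 288.0000 ⇒ m₂ = 288.0000/5 = 57.60000
Σ(xᵢ − x̄)³ = 3090.0000 ⇒ m₃ = 3090.0000/5 = 618.00000
m₂^(3/2) = 57.60000^(1.5) = 437.15326
g_1 = m₃ / m₂^(3/2) = 618.00000 / 437.15326 ≈ 1.414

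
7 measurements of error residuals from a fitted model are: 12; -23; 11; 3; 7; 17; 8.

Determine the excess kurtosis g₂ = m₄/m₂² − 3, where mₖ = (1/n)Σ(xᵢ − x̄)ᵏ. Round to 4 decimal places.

x̄ = 5.0000
Σ(xᵢ − x̄)² = 1030.0000 ⇒ m₂ = 147.14286
Σ(xᵢ − x̄)⁴ = 639202.0000 ⇒ m₄ = 91314.57143
m₂² = 21651.02041
g₂ = m₄/m₂² − 3 = 4.21756 − 3 ≈ 1.2176

1.2176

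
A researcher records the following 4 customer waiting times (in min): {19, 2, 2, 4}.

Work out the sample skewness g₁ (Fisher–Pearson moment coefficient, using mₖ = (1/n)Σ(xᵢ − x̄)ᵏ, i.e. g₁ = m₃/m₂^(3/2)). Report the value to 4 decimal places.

x̄ = (19 + 2 + 2 + 4) / 4 = 6.7500
deviations (xᵢ − x̄): 12.2500, -4.7500, -4.7500, -2.7500
Σ(xᵢ − x̄)² = 202.7500 ⇒ m₂ = 202.7500/4 = 50.68750
Σ(xᵢ − x̄)³ = 1603.1250 ⇒ m₃ = 1603.1250/4 = 400.78125
m₂^(3/2) = 50.68750^(1.5) = 360.87044
g₁ = m₃ / m₂^(3/2) = 400.78125 / 360.87044 ≈ 1.1106

1.1106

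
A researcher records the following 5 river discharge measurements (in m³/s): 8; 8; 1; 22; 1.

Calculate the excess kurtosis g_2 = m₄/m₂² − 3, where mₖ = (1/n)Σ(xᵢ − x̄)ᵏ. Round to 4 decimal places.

x̄ = 8.0000
Σ(xᵢ − x̄)² = 294.0000 ⇒ m₂ = 58.80000
Σ(xᵢ − x̄)⁴ = 43218.0000 ⇒ m₄ = 8643.60000
m₂² = 3457.44000
g_2 = m₄/m₂² − 3 = 2.50000 − 3 ≈ -0.5000

-0.5000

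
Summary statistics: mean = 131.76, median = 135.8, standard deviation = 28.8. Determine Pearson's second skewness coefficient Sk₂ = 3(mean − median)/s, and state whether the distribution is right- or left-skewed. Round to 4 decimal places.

Sk₂ = 3(131.76 − 135.8) / 28.8 = 3 × -4.0400 / 28.8
    = -12.1200 / 28.8 ≈ -0.4208
Sk₂ < 0 ⇒ mean < median ⇒ left-skewed (negative skew).

-0.4208, left-skewed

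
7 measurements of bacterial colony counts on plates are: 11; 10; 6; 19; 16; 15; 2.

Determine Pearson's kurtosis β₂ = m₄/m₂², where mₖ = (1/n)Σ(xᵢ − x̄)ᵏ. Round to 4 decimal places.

x̄ = 11.2857
Σ(xᵢ − x̄)² = 211.4286 ⇒ m₂ = 30.20408
Σ(xᵢ − x̄)⁴ = 12443.6968 ⇒ m₄ = 1777.67097
m₂² = 912.28655
β₂ = m₄/m₂² = 1777.67097 / 912.28655 ≈ 1.9486

1.9486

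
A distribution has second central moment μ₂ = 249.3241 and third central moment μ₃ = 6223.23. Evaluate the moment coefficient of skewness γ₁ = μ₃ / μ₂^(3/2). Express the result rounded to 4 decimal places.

σ = √μ₂ = √249.3241 = 15.79000
σ³ = μ₂^(3/2) = 3936.82754
γ₁ = μ₃/σ³ = 6223.23 / 3936.82754 ≈ 1.5808

1.5808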